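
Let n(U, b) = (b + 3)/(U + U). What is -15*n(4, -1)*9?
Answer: -135/4 ≈ -33.750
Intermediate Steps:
n(U, b) = (3 + b)/(2*U) (n(U, b) = (3 + b)/((2*U)) = (3 + b)*(1/(2*U)) = (3 + b)/(2*U))
-15*n(4, -1)*9 = -15*(3 - 1)/(2*4)*9 = -15*2/(2*4)*9 = -15*¼*9 = -15/4*9 = -135/4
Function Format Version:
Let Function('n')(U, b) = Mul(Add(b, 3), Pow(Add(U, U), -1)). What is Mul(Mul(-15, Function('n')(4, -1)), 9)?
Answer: Rational(-135, 4) ≈ -33.750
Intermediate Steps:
Function('n')(U, b) = Mul(Rational(1, 2), Pow(U, -1), Add(3, b)) (Function('n')(U, b) = Mul(Add(3, b), Pow(Mul(2, U), -1)) = Mul(Add(3, b), Mul(Rational(1, 2), Pow(U, -1))) = Mul(Rational(1, 2), Pow(U, -1), Add(3, b)))
Mul(Mul(-15, Function('n')(4, -1)), 9) = Mul(Mul(-15, Mul(Rational(1, 2), Pow(4, -1), Add(3, -1))), 9) = Mul(Mul(-15, Mul(Rational(1, 2), Rational(1, 4), 2)), 9) = Mul(Mul(-15, Rational(1, 4)), 9) = Mul(Rational(-15, 4), 9) = Rational(-135, 4)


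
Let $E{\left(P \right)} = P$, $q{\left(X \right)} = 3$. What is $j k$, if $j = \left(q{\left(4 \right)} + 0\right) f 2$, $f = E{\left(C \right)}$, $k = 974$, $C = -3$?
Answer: $-17532$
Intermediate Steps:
$f = -3$
$j = -18$ ($j = \left(3 + 0\right) \left(-3\right) 2 = 3 \left(-3\right) 2 = \left(-9\right) 2 = -18$)
$j k = \left(-18\right) 974 = -17532$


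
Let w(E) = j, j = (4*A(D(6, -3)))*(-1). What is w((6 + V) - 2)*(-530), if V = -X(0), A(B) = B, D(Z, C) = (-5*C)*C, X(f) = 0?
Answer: -95400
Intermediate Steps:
D(Z, C) = -5*C²
V = 0 (V = -1*0 = 0)
j = 180 (j = (4*(-5*(-3)²))*(-1) = (4*(-5*9))*(-1) = (4*(-45))*(-1) = -180*(-1) = 180)
w(E) = 180
w((6 + V) - 2)*(-530) = 180*(-530) = -95400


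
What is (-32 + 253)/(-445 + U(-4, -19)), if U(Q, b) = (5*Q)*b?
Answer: -17/5 ≈ -3.4000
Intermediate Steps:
U(Q, b) = 5*Q*b
(-32 + 253)/(-445 + U(-4, -19)) = (-32 + 253)/(-445 + 5*(-4)*(-19)) = 221/(-445 + 380) = 221/(-65) = 221*(-1/65) = -17/5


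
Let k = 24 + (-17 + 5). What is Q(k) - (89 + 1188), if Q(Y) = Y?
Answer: -1265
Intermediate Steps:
k = 12 (k = 24 - 12 = 12)
Q(k) - (89 + 1188) = 12 - (89 + 1188) = 12 - 1*1277 = 12 - 1277 = -1265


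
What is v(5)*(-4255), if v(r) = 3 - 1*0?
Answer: -12765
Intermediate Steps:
v(r) = 3 (v(r) = 3 + 0 = 3)
v(5)*(-4255) = 3*(-4255) = -12765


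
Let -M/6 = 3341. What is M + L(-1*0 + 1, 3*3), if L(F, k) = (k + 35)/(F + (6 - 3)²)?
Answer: -100208/5 ≈ -20042.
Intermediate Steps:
L(F, k) = (35 + k)/(9 + F) (L(F, k) = (35 + k)/(F + 3²) = (35 + k)/(F + 9) = (35 + k)/(9 + F))
M = -20046 (M = -6*3341 = -20046)
M + L(-1*0 + 1, 3*3) = -20046 + (35 + 3*3)/(9 + (-1*0 + 1)) = -20046 + (35 + 9)/(9 + (0 + 1)) = -20046 + 44/(9 + 1) = -20046 + 44/10 = -20046 + (⅒)*44 = -20046 + 22/5 = -100208/5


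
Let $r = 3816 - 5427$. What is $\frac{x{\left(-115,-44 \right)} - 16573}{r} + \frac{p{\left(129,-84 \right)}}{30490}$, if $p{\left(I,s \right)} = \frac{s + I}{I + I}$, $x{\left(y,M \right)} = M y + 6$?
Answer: $\frac{6034597829}{844853508} \approx 7.1428$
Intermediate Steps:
$x{\left(y,M \right)} = 6 + M y$
$r = -1611$
$p{\left(I,s \right)} = \frac{I + s}{2 I}$
$\frac{x{\left(-115,-44 \right)} - 16573}{r} + \frac{p{\left(129,-84 \right)}}{30490} = \frac{\left(6 - -5060\right) - 16573}{-1611} + \frac{\frac{1}{2} \cdot \frac{1}{129} \left(129 - 84\right)}{30490} = \left(\left(6 + 5060\right) - 16573\right) \left(- \frac{1}{1611}\right) + \frac{1}{2} \cdot \frac{1}{129} \cdot 45 \cdot \frac{1}{30490} = \left(5066 - 16573\right) \left(- \frac{1}{1611}\right) + \frac{15}{86} \cdot \frac{1}{30490} = \left(-11507\right) \left(- \frac{1}{1611}\right) + \frac{3}{524428} = \frac{11507}{1611} + \frac{3}{524428} = \frac{6034597829}{844853508}$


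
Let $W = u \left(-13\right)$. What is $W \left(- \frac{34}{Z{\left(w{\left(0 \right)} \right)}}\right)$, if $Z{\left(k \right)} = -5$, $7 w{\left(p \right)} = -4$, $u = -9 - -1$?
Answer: $\frac{3536}{5} \approx 707.2$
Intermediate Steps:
$u = -8$ ($u = -9 + 1 = -8$)
$w{\left(p \right)} = - \frac{4}{7}$ ($w{\left(p \right)} = \frac{1}{7} \left(-4\right) = - \frac{4}{7}$)
$W = 104$ ($W = \left(-8\right) \left(-13\right) = 104$)
$W \left(- \frac{34}{Z{\left(w{\left(0 \right)} \right)}}\right) = 104 \left(- \frac{34}{-5}\right) = 104 \left(\left(-34\right) \left(- \frac{1}{5}\right)\right) = 104 \cdot \frac{34}{5} = \frac{3536}{5}$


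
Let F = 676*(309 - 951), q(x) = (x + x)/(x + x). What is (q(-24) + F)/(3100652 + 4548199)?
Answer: -433991/7648851 ≈ -0.056739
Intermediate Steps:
q(x) = 1 (q(x) = (2*x)/((2*x)) = (2*x)*(1/(2*x)) = 1)
F = -433992 (F = 676*(-642) = -433992)
(q(-24) + F)/(3100652 + 4548199) = (1 - 433992)/(3100652 + 4548199) = -433991/7648851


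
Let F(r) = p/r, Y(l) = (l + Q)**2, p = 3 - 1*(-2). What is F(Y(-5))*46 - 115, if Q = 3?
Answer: -115/2 ≈ -57.500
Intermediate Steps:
p = 5 (p = 3 + 2 = 5)
Y(l) = (3 + l)**2 (Y(l) = (l + 3)**2 = (3 + l)**2)
F(r) = 5/r
F(Y(-5))*46 - 115 = (5/((3 - 5)**2))*46 - 115 = (5/((-2)**2))*46 - 115 = (5/4)*46 - 115 = 115/2 - 115 = -115/2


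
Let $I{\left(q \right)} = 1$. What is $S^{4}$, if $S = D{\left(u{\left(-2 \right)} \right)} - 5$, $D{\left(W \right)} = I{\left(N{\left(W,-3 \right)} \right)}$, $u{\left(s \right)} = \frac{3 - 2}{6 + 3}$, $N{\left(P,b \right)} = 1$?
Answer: $256$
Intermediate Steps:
$u{\left(s \right)} = \frac{1}{9}$ ($u{\left(s \right)} = 1 \cdot \frac{1}{9} = \frac{1}{9}$)
$D{\left(W \right)} = 1$
$S = -4$ ($S = 1 - 5 = -4$)
$S^{4} = \left(-4\right)^{4} = 256$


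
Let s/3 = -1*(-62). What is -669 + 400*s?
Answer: 73731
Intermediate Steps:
s = 186 (s = 3*(-1*(-62)) = 3*62 = 186)
-669 + 400*s = -669 + 400*186 = -669 + 74400 = 73731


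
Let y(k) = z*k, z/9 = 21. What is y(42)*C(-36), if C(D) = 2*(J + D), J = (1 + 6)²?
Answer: 206388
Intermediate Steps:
z = 189 (z = 9*21 = 189)
J = 49 (J = 7² = 49)
y(k) = 189*k
C(D) = 98 + 2*D (C(D) = 2*(49 + D) = 98 + 2*D)
y(42)*C(-36) = (189*42)*(98 + 2*(-36)) = 7938*(98 - 72) = 7938*26 = 206388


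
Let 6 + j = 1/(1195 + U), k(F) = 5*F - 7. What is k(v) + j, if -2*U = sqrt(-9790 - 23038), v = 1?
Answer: -11488661/1436232 + I*sqrt(8207)/1436232 ≈ -7.9992 + 6.3076e-5*I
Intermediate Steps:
k(F) = -7 + 5*F
U = -I*sqrt(8207) (U = -sqrt(-9790 - 23038)/2 = -I*sqrt(8207) ≈ -90.593*I)
j = -6 + 1/(1195 - I*sqrt(8207)) ≈ -5.9992 + 6.3076e-5*I
k(v) + j = (-7 + 5*1) + (-8616197/1436232 + I*sqrt(8207)/1436232) = (-7 + 5) + (-8616197/1436232 + I*sqrt(8207)/1436232) = -2 + (-8616197/1436232 + I*sqrt(8207)/1436232) = -11488661/1436232 + I*sqrt(8207)/1436232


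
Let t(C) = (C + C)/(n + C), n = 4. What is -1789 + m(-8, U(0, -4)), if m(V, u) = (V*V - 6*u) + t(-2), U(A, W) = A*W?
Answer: -1727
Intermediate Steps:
t(C) = 2*C/(4 + C) (t(C) = (C + C)/(4 + C) = (2*C)/(4 + C) = 2*C/(4 + C))
m(V, u) = -2 + V² - 6*u (m(V, u) = (V*V - 6*u) + 2*(-2)/(4 - 2) = (V² - 6*u) + 2*(-2)/2 = (V² - 6*u) + 2*(-2)*(½) = (V² - 6*u) - 2 = -2 + V² - 6*u)
-1789 + m(-8, U(0, -4)) = -1789 + (-2 + (-8)² - 0*(-4)) = -1789 + (-2 + 64 - 6*0) = -1789 + (-2 + 64 + 0) = -1789 + 62 = -1727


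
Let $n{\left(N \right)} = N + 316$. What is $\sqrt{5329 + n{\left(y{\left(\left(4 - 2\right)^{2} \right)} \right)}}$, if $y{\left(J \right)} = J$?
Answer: $\sqrt{5649} \approx 75.16$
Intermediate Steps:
$n{\left(N \right)} = 316 + N$
$\sqrt{5329 + n{\left(y{\left(\left(4 - 2\right)^{2} \right)} \right)}} = \sqrt{5329 + \left(316 + \left(4 - 2\right)^{2}\right)} = \sqrt{5329 + \left(316 + 2^{2}\right)} = \sqrt{5329 + \left(316 + 4\right)} = \sqrt{5329 + 320} = \sqrt{5649}$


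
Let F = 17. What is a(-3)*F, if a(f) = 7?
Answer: 119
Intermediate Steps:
a(-3)*F = 7*17 = 119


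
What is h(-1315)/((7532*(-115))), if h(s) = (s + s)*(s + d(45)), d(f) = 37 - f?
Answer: -49707/12374 ≈ -4.0171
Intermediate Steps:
h(s) = 2*s*(-8 + s) (h(s) = (s + s)*(s + (37 - 1*45)) = (2*s)*(s + (37 - 45)) = (2*s)*(s - 8) = (2*s)*(-8 + s) = 2*s*(-8 + s))
h(-1315)/((7532*(-115))) = (2*(-1315)*(-8 - 1315))/((7532*(-115))) = (2*(-1315)*(-1323))/(-866180) = 3479490*(-1/866180) = -49707/12374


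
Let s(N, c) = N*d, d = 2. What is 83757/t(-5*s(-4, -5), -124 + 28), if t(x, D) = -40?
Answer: -83757/40 ≈ -2093.9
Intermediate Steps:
s(N, c) = 2*N (s(N, c) = N*2 = 2*N)
83757/t(-5*s(-4, -5), -124 + 28) = 83757/(-40) = 83757*(-1/40) = -83757/40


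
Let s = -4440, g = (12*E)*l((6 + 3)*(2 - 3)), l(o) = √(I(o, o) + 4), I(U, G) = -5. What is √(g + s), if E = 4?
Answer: 2*√(-1110 + 12*I) ≈ 0.36017 + 66.634*I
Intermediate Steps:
l(o) = I (l(o) = √(-5 + 4) = √(-1) = I)
g = 48*I (g = (12*4)*I = 48*I ≈ 48.0*I)
√(g + s) = √(48*I - 4440) = √(-4440 + 48*I)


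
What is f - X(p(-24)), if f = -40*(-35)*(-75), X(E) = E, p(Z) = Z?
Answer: -104976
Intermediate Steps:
f = -105000 (f = 1400*(-75) = -105000)
f - X(p(-24)) = -105000 - 1*(-24) = -105000 + 24 = -104976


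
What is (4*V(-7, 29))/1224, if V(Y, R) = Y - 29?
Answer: -2/17 ≈ -0.11765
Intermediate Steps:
V(Y, R) = -29 + Y
(4*V(-7, 29))/1224 = (4*(-29 - 7))/1224 = (4*(-36))*(1/1224) = -144*1/1224 = -2/17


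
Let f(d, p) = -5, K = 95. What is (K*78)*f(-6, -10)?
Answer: -37050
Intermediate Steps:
(K*78)*f(-6, -10) = (95*78)*(-5) = 7410*(-5) = -37050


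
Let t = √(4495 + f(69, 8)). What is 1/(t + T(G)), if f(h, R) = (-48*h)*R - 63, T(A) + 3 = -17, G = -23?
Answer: -5/5616 - I*√1379/5616 ≈ -0.00089031 - 0.0066123*I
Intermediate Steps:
T(A) = -20 (T(A) = -3 - 17 = -20)
f(h, R) = -63 - 48*R*h (f(h, R) = -48*R*h - 63 = -63 - 48*R*h)
t = 4*I*√1379 (t = √(4495 + (-63 - 48*8*69)) = √(4495 + (-63 - 26496)) = √(4495 - 26559) = √(-22064) = 4*I*√1379 ≈ 148.54*I)
1/(t + T(G)) = 1/(4*I*√1379 - 20) = 1/(-20 + 4*I*√1379)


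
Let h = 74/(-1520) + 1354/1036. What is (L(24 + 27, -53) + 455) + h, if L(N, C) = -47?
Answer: 80558397/196840 ≈ 409.26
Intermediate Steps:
h = 247677/196840 (h = 74*(-1/1520) + 1354*(1/1036) = -37/760 + 677/518 = 247677/196840 ≈ 1.2583)
(L(24 + 27, -53) + 455) + h = (-47 + 455) + 247677/196840 = 408 + 247677/196840 = 80558397/196840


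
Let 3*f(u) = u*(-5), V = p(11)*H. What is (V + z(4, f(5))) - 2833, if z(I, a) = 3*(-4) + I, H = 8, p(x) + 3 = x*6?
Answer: -2337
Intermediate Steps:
p(x) = -3 + 6*x (p(x) = -3 + x*6 = -3 + 6*x)
V = 504 (V = (-3 + 6*11)*8 = (-3 + 66)*8 = 63*8 = 504)
f(u) = -5*u/3 (f(u) = (u*(-5))/3 = (-5*u)/3 = -5*u/3)
z(I, a) = -12 + I
(V + z(4, f(5))) - 2833 = (504 + (-12 + 4)) - 2833 = (504 - 8) - 2833 = 496 - 2833 = -2337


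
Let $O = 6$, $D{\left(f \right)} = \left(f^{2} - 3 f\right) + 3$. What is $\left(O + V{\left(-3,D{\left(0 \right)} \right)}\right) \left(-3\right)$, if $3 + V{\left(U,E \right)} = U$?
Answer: $0$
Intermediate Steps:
$D{\left(f \right)} = 3 + f^{2} - 3 f$
$V{\left(U,E \right)} = -3 + U$
$\left(O + V{\left(-3,D{\left(0 \right)} \right)}\right) \left(-3\right) = \left(6 - 6\right) \left(-3\right) = 0 \left(-3\right) = 0$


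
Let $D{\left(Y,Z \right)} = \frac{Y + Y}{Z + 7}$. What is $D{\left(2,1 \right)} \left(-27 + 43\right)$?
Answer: $8$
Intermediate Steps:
$D{\left(Y,Z \right)} = \frac{2 Y}{7 + Z}$
$D{\left(2,1 \right)} \left(-27 + 43\right) = 2 \cdot 2 \frac{1}{7 + 1} \left(-27 + 43\right) = 2 \cdot 2 \cdot \frac{1}{8} \cdot 16 = \frac{1}{2} \cdot 16 = 8$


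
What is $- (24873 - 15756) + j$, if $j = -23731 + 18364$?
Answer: $-14484$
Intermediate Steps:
$j = -5367$
$- (24873 - 15756) + j = - (24873 - 15756) - 5367 = \left(-1\right) 9117 - 5367 = -9117 - 5367 = -14484$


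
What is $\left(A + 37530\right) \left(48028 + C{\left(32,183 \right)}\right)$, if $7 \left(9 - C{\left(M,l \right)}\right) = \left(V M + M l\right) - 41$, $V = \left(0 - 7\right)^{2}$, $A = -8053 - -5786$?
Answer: $\frac{11597154388}{7} \approx 1.6567 \cdot 10^{9}$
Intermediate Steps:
$A = -2267$ ($A = -8053 + 5786 = -2267$)
$V = 49$ ($V = \left(-7\right)^{2} = 49$)
$C{\left(M,l \right)} = \frac{104}{7} - 7 M - \frac{M l}{7}$ ($C{\left(M,l \right)} = 9 - \frac{\left(49 M + M l\right) - 41}{7} = 9 - \frac{-41 + 49 M + M l}{7} = 9 - \left(- \frac{41}{7} + 7 M + \frac{M l}{7}\right) = \frac{104}{7} - 7 M - \frac{M l}{7}$)
$\left(A + 37530\right) \left(48028 + C{\left(32,183 \right)}\right) = \left(-2267 + 37530\right) \left(48028 - \left(\frac{1464}{7} + \frac{5856}{7}\right)\right) = 35263 \left(48028 - \frac{7320}{7}\right) = 35263 \cdot \frac{328876}{7} = \frac{11597154388}{7}$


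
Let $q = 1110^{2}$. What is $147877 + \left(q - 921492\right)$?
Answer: $458485$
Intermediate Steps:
$q = 1232100$
$147877 + \left(q - 921492\right) = 147877 + \left(1232100 - 921492\right) = 147877 + 310608 = 458485$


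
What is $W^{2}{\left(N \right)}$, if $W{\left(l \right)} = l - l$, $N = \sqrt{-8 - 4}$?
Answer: $0$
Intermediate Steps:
$N = 2 i \sqrt{3}$ ($N = \sqrt{-12} = 2 i \sqrt{3} \approx 3.4641 i$)
$W{\left(l \right)} = 0$
$W^{2}{\left(N \right)} = 0^{2} = 0$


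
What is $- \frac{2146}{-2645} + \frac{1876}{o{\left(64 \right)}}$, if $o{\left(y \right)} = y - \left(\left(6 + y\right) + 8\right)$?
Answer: $- \frac{352284}{2645} \approx -133.19$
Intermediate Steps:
$o{\left(y \right)} = -14$ ($o{\left(y \right)} = y - \left(14 + y\right) = -14$)
$- \frac{2146}{-2645} + \frac{1876}{o{\left(64 \right)}} = - \frac{2146}{-2645} + \frac{1876}{-14} = \left(-2146\right) \left(- \frac{1}{2645}\right) + 1876 \left(- \frac{1}{14}\right) = \frac{2146}{2645} - 134 = - \frac{352284}{2645}$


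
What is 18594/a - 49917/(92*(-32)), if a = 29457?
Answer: 169460645/9635712 ≈ 17.587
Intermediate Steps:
18594/a - 49917/(92*(-32)) = 18594/29457 - 49917/(92*(-32)) = 18594*(1/29457) - 49917/(-2944) = 2066/3273 - 49917*(-1/2944) = 2066/3273 + 49917/2944 = 169460645/9635712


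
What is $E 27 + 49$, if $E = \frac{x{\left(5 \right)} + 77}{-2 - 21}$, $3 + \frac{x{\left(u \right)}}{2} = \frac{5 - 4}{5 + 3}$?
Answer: $- \frac{3187}{92} \approx -34.641$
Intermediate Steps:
$x{\left(u \right)} = - \frac{23}{4}$ ($x{\left(u \right)} = -6 + 2 \frac{5 - 4}{5 + 3} = -6 + 2 \cdot 1 \cdot \frac{1}{8} = -6 + 2 \cdot \frac{1}{8} = -6 + \frac{1}{4} = - \frac{23}{4}$)
$E = - \frac{285}{92}$ ($E = \frac{- \frac{23}{4} + 77}{-2 - 21} = \frac{285}{4 \left(-23\right)} = \frac{285}{4} \left(- \frac{1}{23}\right) = - \frac{285}{92} \approx -3.0978$)
$E 27 + 49 = \left(- \frac{285}{92}\right) 27 + 49 = - \frac{7695}{92} + 49 = - \frac{3187}{92}$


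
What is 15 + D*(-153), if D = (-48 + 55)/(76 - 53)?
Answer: -726/23 ≈ -31.565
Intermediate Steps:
D = 7/23 ≈ 0.30435
15 + D*(-153) = 15 + (7/23)*(-153) = 15 - 1071/23 = -726/23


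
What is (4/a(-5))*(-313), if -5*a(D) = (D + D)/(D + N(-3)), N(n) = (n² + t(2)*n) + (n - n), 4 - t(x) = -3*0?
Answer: 5008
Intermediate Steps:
t(x) = 4 (t(x) = 4 - (-3)*0 = 4 - 1*0 = 4 + 0 = 4)
N(n) = n² + 4*n (N(n) = (n² + 4*n) + (n - n) = (n² + 4*n) + 0 = n² + 4*n)
a(D) = -2*D/(5*(-3 + D)) (a(D) = -(D + D)/(5*(D - 3*(4 - 3))) = -2*D/(5*(D - 3*1)) = -2*D/(5*(D - 3)) = -2*D/(5*(-3 + D)))
(4/a(-5))*(-313) = (4/((-2*(-5)/(-15 + 5*(-5)))))*(-313) = (4/((-2*(-5)/(-15 - 25))))*(-313) = (4/((-2*(-5)/(-40))))*(-313) = (4/((-2*(-5)*(-1/40))))*(-313) = (4/(-¼))*(-313) = (4*(-4))*(-313) = -16*(-313) = 5008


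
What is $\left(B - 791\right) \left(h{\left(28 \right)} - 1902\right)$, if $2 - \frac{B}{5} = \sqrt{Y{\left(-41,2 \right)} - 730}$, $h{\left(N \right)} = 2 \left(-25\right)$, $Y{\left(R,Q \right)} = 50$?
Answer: $1524512 + 19520 i \sqrt{170} \approx 1.5245 \cdot 10^{6} + 2.5451 \cdot 10^{5} i$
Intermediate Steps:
$h{\left(N \right)} = -50$
$B = 10 - 10 i \sqrt{170}$ ($B = 10 - 5 \sqrt{50 - 730} = 10 - 5 \sqrt{-680} = 10 - 5 \cdot 2 i \sqrt{170} = 10 - 10 i \sqrt{170} \approx 10.0 - 130.38 i$)
$\left(B - 791\right) \left(h{\left(28 \right)} - 1902\right) = \left(\left(10 - 10 i \sqrt{170}\right) - 791\right) \left(-50 - 1902\right) = \left(-781 - 10 i \sqrt{170}\right) \left(-1952\right) = 1524512 + 19520 i \sqrt{170}$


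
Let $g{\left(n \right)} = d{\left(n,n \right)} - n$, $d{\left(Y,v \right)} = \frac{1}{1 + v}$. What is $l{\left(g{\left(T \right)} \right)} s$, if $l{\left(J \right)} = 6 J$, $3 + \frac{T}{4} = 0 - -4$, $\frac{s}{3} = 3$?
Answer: $- \frac{1026}{5} \approx -205.2$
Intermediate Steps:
$s = 9$ ($s = 3 \cdot 3 = 9$)
$T = 4$ ($T = -12 + 4 \left(0 - -4\right) = -12 + 4 \left(0 + 4\right) = -12 + 4 \cdot 4 = -12 + 16 = 4$)
$g{\left(n \right)} = \frac{1}{1 + n} - n$
$l{\left(g{\left(T \right)} \right)} s = 6 \frac{1 - 4 \left(1 + 4\right)}{1 + 4} \cdot 9 = 6 \frac{1 - 4 \cdot 5}{5} \cdot 9 = 6 \frac{1 - 20}{5} \cdot 9 = 6 \cdot \frac{1}{5} \left(-19\right) 9 = 6 \left(- \frac{19}{5}\right) 9 = \left(- \frac{114}{5}\right) 9 = - \frac{1026}{5}$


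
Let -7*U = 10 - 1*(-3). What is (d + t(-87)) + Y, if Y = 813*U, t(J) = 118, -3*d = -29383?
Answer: 176452/21 ≈ 8402.5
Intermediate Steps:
d = 29383/3 (d = -⅓*(-29383) = 29383/3 ≈ 9794.3)
U = -13/7 (U = -(10 - 1*(-3))/7 = -(10 + 3)/7 = -⅐*13 = -13/7 ≈ -1.8571)
Y = -10569/7 (Y = 813*(-13/7) = -10569/7 ≈ -1509.9)
(d + t(-87)) + Y = (29383/3 + 118) - 10569/7 = 29737/3 - 10569/7 = 176452/21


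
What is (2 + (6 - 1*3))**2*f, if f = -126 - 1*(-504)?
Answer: 9450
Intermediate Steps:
f = 378 (f = -126 + 504 = 378)
(2 + (6 - 1*3))**2*f = (2 + (6 - 1*3))**2*378 = (2 + (6 - 3))**2*378 = (2 + 3)**2*378 = 5**2*378 = 25*378 = 9450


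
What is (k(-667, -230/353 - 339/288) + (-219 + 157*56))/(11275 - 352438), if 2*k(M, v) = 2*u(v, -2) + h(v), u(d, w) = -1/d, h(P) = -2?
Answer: -531232156/21141529947 ≈ -0.025127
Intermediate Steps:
k(M, v) = -1 - 1/v (k(M, v) = (2*(-1/v) - 2)/2 = (-2/v - 2)/2 = (-2 - 2/v)/2 = -1 - 1/v)
(k(-667, -230/353 - 339/288) + (-219 + 157*56))/(11275 - 352438) = ((-1 - (-230/353 - 339/288))/(-230/353 - 339/288) + (-219 + 157*56))/(11275 - 352438) = ((-1 - (-230*1/353 - 339*1/288))/(-230*1/353 - 339*1/288) + (-219 + 8792))/(-341163) = ((-1 - (-230/353 - 113/96))/(-230/353 - 113/96) + 8573)*(-1/341163) = ((-1 - 1*(-61969/33888))/(-61969/33888) + 8573)*(-1/341163) = (-33888*(-1 + 61969/33888)/61969 + 8573)*(-1/341163) = (-33888/61969*28081/33888 + 8573)*(-1/341163) = (-28081/61969 + 8573)*(-1/341163) = (531232156/61969)*(-1/341163) = -531232156/21141529947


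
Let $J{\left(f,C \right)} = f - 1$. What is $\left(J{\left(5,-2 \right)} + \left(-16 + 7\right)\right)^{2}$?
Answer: $25$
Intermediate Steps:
$J{\left(f,C \right)} = -1 + f$
$\left(J{\left(5,-2 \right)} + \left(-16 + 7\right)\right)^{2} = \left(\left(-1 + 5\right) + \left(-16 + 7\right)\right)^{2} = \left(4 - 9\right)^{2} = \left(-5\right)^{2} = 25$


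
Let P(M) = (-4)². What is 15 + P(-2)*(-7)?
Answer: -97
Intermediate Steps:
P(M) = 16
15 + P(-2)*(-7) = 15 + 16*(-7) = 15 - 112 = -97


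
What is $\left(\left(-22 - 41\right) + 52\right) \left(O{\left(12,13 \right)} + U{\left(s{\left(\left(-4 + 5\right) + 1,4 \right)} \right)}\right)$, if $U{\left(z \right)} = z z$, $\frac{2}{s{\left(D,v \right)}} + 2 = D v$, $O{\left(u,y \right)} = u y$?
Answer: $- \frac{15455}{9} \approx -1717.2$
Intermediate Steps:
$s{\left(D,v \right)} = \frac{2}{-2 + D v}$
$U{\left(z \right)} = z^{2}$
$\left(\left(-22 - 41\right) + 52\right) \left(O{\left(12,13 \right)} + U{\left(s{\left(\left(-4 + 5\right) + 1,4 \right)} \right)}\right) = \left(\left(-22 - 41\right) + 52\right) \left(12 \cdot 13 + \left(\frac{2}{-2 + \left(\left(-4 + 5\right) + 1\right) 4}\right)^{2}\right) = \left(-63 + 52\right) \left(156 + \left(\frac{2}{-2 + \left(1 + 1\right) 4}\right)^{2}\right) = - 11 \left(156 + \left(\frac{2}{-2 + 2 \cdot 4}\right)^{2}\right) = - 11 \left(156 + \left(\frac{2}{-2 + 8}\right)^{2}\right) = - 11 \left(156 + \left(\frac{2}{6}\right)^{2}\right) = - 11 \left(156 + \left(2 \cdot \frac{1}{6}\right)^{2}\right) = - 11 \left(156 + \left(\frac{1}{3}\right)^{2}\right) = - 11 \left(156 + \frac{1}{9}\right) = \left(-11\right) \frac{1405}{9} = - \frac{15455}{9}$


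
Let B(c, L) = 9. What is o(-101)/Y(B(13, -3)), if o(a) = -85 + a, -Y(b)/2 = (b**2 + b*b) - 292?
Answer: -93/130 ≈ -0.71538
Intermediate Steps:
Y(b) = 584 - 4*b**2 (Y(b) = -2*((b**2 + b*b) - 292) = -2*((b**2 + b**2) - 292) = -2*(2*b**2 - 292) = -2*(-292 + 2*b**2) = 584 - 4*b**2)
o(-101)/Y(B(13, -3)) = (-85 - 101)/(584 - 4*9**2) = -186/(584 - 4*81) = -186/(584 - 324) = -186/260 = -186*1/260 = -93/130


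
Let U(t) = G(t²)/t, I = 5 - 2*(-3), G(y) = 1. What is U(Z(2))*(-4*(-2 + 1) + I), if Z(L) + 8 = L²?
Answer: -15/4 ≈ -3.7500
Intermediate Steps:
Z(L) = -8 + L²
I = 11 (I = 5 + 6 = 11)
U(t) = 1/t
U(Z(2))*(-4*(-2 + 1) + I) = (-4*(-2 + 1) + 11)/(-8 + 2²) = (-4*(-1) + 11)/(-8 + 4) = (4 + 11)/(-4) = -¼*15 = -15/4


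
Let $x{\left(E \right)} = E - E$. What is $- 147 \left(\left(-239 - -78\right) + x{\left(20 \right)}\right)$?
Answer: $23667$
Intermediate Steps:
$x{\left(E \right)} = 0$
$- 147 \left(\left(-239 - -78\right) + x{\left(20 \right)}\right) = - 147 \left(\left(-239 - -78\right) + 0\right) = - 147 \left(\left(-239 + 78\right) + 0\right) = - 147 \left(-161 + 0\right) = \left(-147\right) \left(-161\right) = 23667$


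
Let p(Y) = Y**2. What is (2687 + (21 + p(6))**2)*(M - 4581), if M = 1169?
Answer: -20253632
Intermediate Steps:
(2687 + (21 + p(6))**2)*(M - 4581) = (2687 + (21 + 6**2)**2)*(1169 - 4581) = (2687 + (21 + 36)**2)*(-3412) = (2687 + 57**2)*(-3412) = (2687 + 3249)*(-3412) = 5936*(-3412) = -20253632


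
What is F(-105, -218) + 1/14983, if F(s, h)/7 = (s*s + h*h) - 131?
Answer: 6126938259/14983 ≈ 4.0893e+5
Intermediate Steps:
F(s, h) = -917 + 7*h² + 7*s² (F(s, h) = 7*((s*s + h*h) - 131) = 7*((s² + h²) - 131) = 7*((h² + s²) - 131) = 7*(-131 + h² + s²) = -917 + 7*h² + 7*s²)
F(-105, -218) + 1/14983 = (-917 + 7*(-218)² + 7*(-105)²) + 1/14983 = (-917 + 7*47524 + 7*11025) + 1/14983 = (-917 + 332668 + 77175) + 1/14983 = 408926 + 1/14983 = 6126938259/14983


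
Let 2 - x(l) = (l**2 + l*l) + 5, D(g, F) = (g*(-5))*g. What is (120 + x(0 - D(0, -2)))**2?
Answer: 13689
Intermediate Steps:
D(g, F) = -5*g**2 (D(g, F) = (-5*g)*g = -5*g**2)
x(l) = -3 - 2*l**2 (x(l) = 2 - ((l**2 + l*l) + 5) = 2 - ((l**2 + l**2) + 5) = 2 - (2*l**2 + 5) = 2 - (5 + 2*l**2) = 2 + (-5 - 2*l**2) = -3 - 2*l**2)
(120 + x(0 - D(0, -2)))**2 = (120 + (-3 - 2*(0 - (-5)*0**2)**2))**2 = (120 + (-3 - 2*(0 - (-5)*0)**2))**2 = (120 + (-3 - 2*(0 - 1*0)**2))**2 = (120 + (-3 - 2*(0 + 0)**2))**2 = (120 + (-3 - 2*0**2))**2 = (120 + (-3 - 2*0))**2 = (120 + (-3 + 0))**2 = (120 - 3)**2 = 117**2 = 13689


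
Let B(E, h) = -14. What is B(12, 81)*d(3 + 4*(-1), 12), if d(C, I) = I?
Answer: -168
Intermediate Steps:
B(12, 81)*d(3 + 4*(-1), 12) = -14*12 = -168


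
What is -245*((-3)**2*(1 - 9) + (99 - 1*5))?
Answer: -5390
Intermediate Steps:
-245*((-3)**2*(1 - 9) + (99 - 1*5)) = -245*(9*(-8) + (99 - 5)) = -245*(-72 + 94) = -245*22 = -5390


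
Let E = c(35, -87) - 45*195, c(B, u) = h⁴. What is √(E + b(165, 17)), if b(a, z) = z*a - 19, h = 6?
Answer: 19*I*√13 ≈ 68.505*I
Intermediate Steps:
c(B, u) = 1296 (c(B, u) = 6⁴ = 1296)
b(a, z) = -19 + a*z (b(a, z) = a*z - 19 = -19 + a*z)
E = -7479 (E = 1296 - 45*195 = 1296 - 8775 = -7479)
√(E + b(165, 17)) = √(-7479 + (-19 + 165*17)) = √(-7479 + (-19 + 2805)) = √(-7479 + 2786) = √(-4693) = 19*I*√13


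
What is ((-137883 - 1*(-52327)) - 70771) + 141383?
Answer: -14944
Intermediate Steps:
((-137883 - 1*(-52327)) - 70771) + 141383 = ((-137883 + 52327) - 70771) + 141383 = (-85556 - 70771) + 141383 = -156327 + 141383 = -14944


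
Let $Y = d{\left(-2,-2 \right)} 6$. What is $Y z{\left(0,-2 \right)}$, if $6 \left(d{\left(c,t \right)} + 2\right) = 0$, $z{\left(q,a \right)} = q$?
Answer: $0$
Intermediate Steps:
$d{\left(c,t \right)} = -2$ ($d{\left(c,t \right)} = -2 + \frac{1}{6} \cdot 0 = -2 + 0 = -2$)
$Y = -12$ ($Y = \left(-2\right) 6 = -12$)
$Y z{\left(0,-2 \right)} = \left(-12\right) 0 = 0$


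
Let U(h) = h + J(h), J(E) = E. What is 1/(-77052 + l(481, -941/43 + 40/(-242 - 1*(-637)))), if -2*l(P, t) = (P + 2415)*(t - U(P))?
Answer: 3397/4577338588 ≈ 7.4213e-7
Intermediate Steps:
U(h) = 2*h (U(h) = h + h = 2*h)
l(P, t) = -(2415 + P)*(t - 2*P)/2 (l(P, t) = -(P + 2415)*(t - 2*P)/2 = -(2415 + P)*(t - 2*P)/2)
1/(-77052 + l(481, -941/43 + 40/(-242 - 1*(-637)))) = 1/(-77052 + (481² + 2415*481 - 2415*(-941/43 + 40/(-242 - 1*(-637)))/2 - ½*481*(-941/43 + 40/(-242 - 1*(-637))))) = 1/(-77052 + (231361 + 1161615 - 2415*(-941*1/43 + 40/(-242 + 637))/2 - ½*481*(-941*1/43 + 40/(-242 + 637)))) = 1/(-77052 + (231361 + 1161615 - 2415*(-941/43 + 40/395)/2 - ½*481*(-941/43 + 40/395))) = 1/(-77052 + (231361 + 1161615 - 2415*(-941/43 + 40*(1/395))/2 - ½*481*(-941/43 + 40*(1/395)))) = 1/(-77052 + (231361 + 1161615 - 2415*(-941/43 + 8/79)/2 - ½*481*(-941/43 + 8/79))) = 1/(-77052 + (231361 + 1161615 - 2415/2*(-73995/3397) - ½*481*(-73995/3397))) = 1/(-77052 + (231361 + 1161615 + 178697925/6794 + 35591595/6794)) = 1/(-77052 + 4839084232/3397) = 1/(4577338588/3397) = 3397/4577338588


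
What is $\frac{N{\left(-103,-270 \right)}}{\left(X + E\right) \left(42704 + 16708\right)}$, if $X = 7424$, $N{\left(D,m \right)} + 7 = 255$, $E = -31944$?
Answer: $- \frac{31}{182097780} \approx -1.7024 \cdot 10^{-7}$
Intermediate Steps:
$N{\left(D,m \right)} = 248$ ($N{\left(D,m \right)} = -7 + 255 = 248$)
$\frac{N{\left(-103,-270 \right)}}{\left(X + E\right) \left(42704 + 16708\right)} = \frac{248}{\left(7424 - 31944\right) \left(42704 + 16708\right)} = \frac{248}{\left(-24520\right) 59412} = \frac{248}{-1456782240} = 248 \left(- \frac{1}{1456782240}\right) = - \frac{31}{182097780}$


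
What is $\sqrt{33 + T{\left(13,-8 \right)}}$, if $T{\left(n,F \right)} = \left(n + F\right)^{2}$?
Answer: $\sqrt{58} \approx 7.6158$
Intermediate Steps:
$T{\left(n,F \right)} = \left(F + n\right)^{2}$
$\sqrt{33 + T{\left(13,-8 \right)}} = \sqrt{33 + \left(-8 + 13\right)^{2}} = \sqrt{33 + 5^{2}} = \sqrt{33 + 25} = \sqrt{58}$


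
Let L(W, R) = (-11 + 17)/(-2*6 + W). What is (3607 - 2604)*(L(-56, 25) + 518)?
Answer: 1038931/2 ≈ 5.1947e+5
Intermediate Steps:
L(W, R) = 6/(-12 + W)
(3607 - 2604)*(L(-56, 25) + 518) = (3607 - 2604)*(6/(-12 - 56) + 518) = 1003*(6/(-68) + 518) = 1003*(6*(-1/68) + 518) = 1003*(-3/34 + 518) = 1003*(17609/34) = 1038931/2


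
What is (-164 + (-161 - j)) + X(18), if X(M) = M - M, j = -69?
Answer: -256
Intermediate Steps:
X(M) = 0
(-164 + (-161 - j)) + X(18) = (-164 + (-161 - 1*(-69))) + 0 = (-164 + (-161 + 69)) + 0 = (-164 - 92) + 0 = -256 + 0 = -256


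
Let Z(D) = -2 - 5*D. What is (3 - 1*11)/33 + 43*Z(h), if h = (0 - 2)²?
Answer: -31226/33 ≈ -946.24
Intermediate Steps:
h = 4 (h = (-2)² = 4)
(3 - 1*11)/33 + 43*Z(h) = (3 - 1*11)/33 + 43*(-2 - 5*4) = (3 - 11)*(1/33) + 43*(-2 - 20) = -8*1/33 + 43*(-22) = -8/33 - 946 = -31226/33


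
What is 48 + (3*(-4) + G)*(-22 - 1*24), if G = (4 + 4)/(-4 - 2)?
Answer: 1984/3 ≈ 661.33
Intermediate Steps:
G = -4/3 (G = 8/(-6) = 8*(-⅙) = -4/3 ≈ -1.3333)
48 + (3*(-4) + G)*(-22 - 1*24) = 48 + (3*(-4) - 4/3)*(-22 - 1*24) = 48 + (-12 - 4/3)*(-22 - 24) = 48 - 40/3*(-46) = 48 + 1840/3 = 1984/3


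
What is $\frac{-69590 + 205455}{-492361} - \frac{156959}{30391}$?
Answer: $- \frac{81409563414}{14963343151} \approx -5.4406$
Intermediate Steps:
$\frac{-69590 + 205455}{-492361} - \frac{156959}{30391} = 135865 \left(- \frac{1}{492361}\right) - \frac{156959}{30391} = - \frac{135865}{492361} - \frac{156959}{30391} = - \frac{81409563414}{14963343151}$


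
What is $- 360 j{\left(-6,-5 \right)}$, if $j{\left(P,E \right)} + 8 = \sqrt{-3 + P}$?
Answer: $2880 - 1080 i \approx 2880.0 - 1080.0 i$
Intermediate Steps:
$j{\left(P,E \right)} = -8 + \sqrt{-3 + P}$
$- 360 j{\left(-6,-5 \right)} = - 360 \left(-8 + \sqrt{-3 - 6}\right) = - 360 \left(-8 + \sqrt{-9}\right) = - 360 \left(-8 + 3 i\right) = 2880 - 1080 i$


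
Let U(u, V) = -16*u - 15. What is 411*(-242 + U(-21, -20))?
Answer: 32469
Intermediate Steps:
U(u, V) = -15 - 16*u
411*(-242 + U(-21, -20)) = 411*(-242 + (-15 - 16*(-21))) = 411*(-242 + (-15 + 336)) = 411*(-242 + 321) = 411*79 = 32469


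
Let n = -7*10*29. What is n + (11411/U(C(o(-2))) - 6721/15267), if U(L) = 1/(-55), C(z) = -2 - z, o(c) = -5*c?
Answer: -9612644266/15267 ≈ -6.2964e+5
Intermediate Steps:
n = -2030 (n = -70*29 = -2030)
U(L) = -1/55
n + (11411/U(C(o(-2))) - 6721/15267) = -2030 + (11411/(-1/55) - 6721/15267) = -2030 + (11411*(-55) - 6721*1/15267) = -2030 + (-627605 - 6721/15267) = -2030 - 9581652256/15267 = -9612644266/15267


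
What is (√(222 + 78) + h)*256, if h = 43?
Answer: 11008 + 2560*√3 ≈ 15442.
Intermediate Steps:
(√(222 + 78) + h)*256 = (√(222 + 78) + 43)*256 = (√300 + 43)*256 = (10*√3 + 43)*256 = (43 + 10*√3)*256 = 11008 + 2560*√3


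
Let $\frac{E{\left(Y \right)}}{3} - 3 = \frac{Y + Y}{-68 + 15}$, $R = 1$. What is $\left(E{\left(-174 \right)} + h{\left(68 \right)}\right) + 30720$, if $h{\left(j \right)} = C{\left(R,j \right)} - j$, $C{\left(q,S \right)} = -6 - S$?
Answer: $\frac{1622155}{53} \approx 30607.0$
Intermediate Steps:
$h{\left(j \right)} = -6 - 2 j$ ($h{\left(j \right)} = \left(-6 - j\right) - j = -6 - 2 j$)
$E{\left(Y \right)} = 9 - \frac{6 Y}{53}$ ($E{\left(Y \right)} = 9 + 3 \frac{Y + Y}{-68 + 15} = 9 + 3 \frac{2 Y}{-53} = 9 + 3 \cdot 2 Y \left(- \frac{1}{53}\right) = 9 + 3 \left(- \frac{2 Y}{53}\right) = 9 - \frac{6 Y}{53}$)
$\left(E{\left(-174 \right)} + h{\left(68 \right)}\right) + 30720 = \left(\left(9 - - \frac{1044}{53}\right) - 142\right) + 30720 = \left(\left(9 + \frac{1044}{53}\right) - 142\right) + 30720 = \left(\frac{1521}{53} - 142\right) + 30720 = - \frac{6005}{53} + 30720 = \frac{1622155}{53}$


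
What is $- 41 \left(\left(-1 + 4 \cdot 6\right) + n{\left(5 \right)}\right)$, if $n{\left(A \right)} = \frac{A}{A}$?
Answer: $-984$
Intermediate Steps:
$n{\left(A \right)} = 1$
$- 41 \left(\left(-1 + 4 \cdot 6\right) + n{\left(5 \right)}\right) = - 41 \left(\left(-1 + 4 \cdot 6\right) + 1\right) = - 41 \left(\left(-1 + 24\right) + 1\right) = - 41 \left(23 + 1\right) = \left(-41\right) 24 = -984$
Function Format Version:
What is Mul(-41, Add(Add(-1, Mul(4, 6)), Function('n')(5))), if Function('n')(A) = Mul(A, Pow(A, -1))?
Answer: -984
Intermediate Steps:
Function('n')(A) = 1
Mul(-41, Add(Add(-1, Mul(4, 6)), Function('n')(5))) = Mul(-41, Add(Add(-1, Mul(4, 6)), 1)) = Mul(-41, Add(Add(-1, 24), 1)) = Mul(-41, Add(23, 1)) = Mul(-41, 24) = -984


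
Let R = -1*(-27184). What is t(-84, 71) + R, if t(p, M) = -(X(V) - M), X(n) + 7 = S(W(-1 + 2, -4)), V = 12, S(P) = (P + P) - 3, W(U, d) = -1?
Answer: 27267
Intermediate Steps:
S(P) = -3 + 2*P (S(P) = 2*P - 3 = -3 + 2*P)
X(n) = -12 (X(n) = -7 + (-3 + 2*(-1)) = -7 + (-3 - 2) = -7 - 5 = -12)
t(p, M) = 12 + M (t(p, M) = -(-12 - M) = 12 + M)
R = 27184
t(-84, 71) + R = (12 + 71) + 27184 = 83 + 27184 = 27267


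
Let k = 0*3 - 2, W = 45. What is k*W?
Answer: -90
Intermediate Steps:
k = -2 (k = 0 - 2 = -2)
k*W = -2*45 = -90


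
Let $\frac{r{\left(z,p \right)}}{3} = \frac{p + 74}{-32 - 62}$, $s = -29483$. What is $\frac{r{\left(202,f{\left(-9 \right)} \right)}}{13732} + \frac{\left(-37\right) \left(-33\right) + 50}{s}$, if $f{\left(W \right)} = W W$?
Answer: $- \frac{1654326563}{38056892264} \approx -0.04347$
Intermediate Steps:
$f{\left(W \right)} = W^{2}$
$r{\left(z,p \right)} = - \frac{111}{47} - \frac{3 p}{94}$ ($r{\left(z,p \right)} = 3 \frac{p + 74}{-32 - 62} = 3 \frac{74 + p}{-94} = 3 \left(74 + p\right) \left(- \frac{1}{94}\right) = 3 \left(- \frac{37}{47} - \frac{p}{94}\right) = - \frac{111}{47} - \frac{3 p}{94}$)
$\frac{r{\left(202,f{\left(-9 \right)} \right)}}{13732} + \frac{\left(-37\right) \left(-33\right) + 50}{s} = \frac{- \frac{111}{47} - \frac{3 \left(-9\right)^{2}}{94}}{13732} + \frac{\left(-37\right) \left(-33\right) + 50}{-29483} = \left(- \frac{111}{47} - \frac{243}{94}\right) \frac{1}{13732} + \left(1221 + 50\right) \left(- \frac{1}{29483}\right) = \left(- \frac{111}{47} - \frac{243}{94}\right) \frac{1}{13732} + 1271 \left(- \frac{1}{29483}\right) = \left(- \frac{465}{94}\right) \frac{1}{13732} - \frac{1271}{29483} = - \frac{465}{1290808} - \frac{1271}{29483} = - \frac{1654326563}{38056892264}$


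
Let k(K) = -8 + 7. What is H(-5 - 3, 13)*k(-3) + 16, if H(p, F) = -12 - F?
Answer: 41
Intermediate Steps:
k(K) = -1
H(-5 - 3, 13)*k(-3) + 16 = (-12 - 1*13)*(-1) + 16 = (-12 - 13)*(-1) + 16 = -25*(-1) + 16 = 25 + 16 = 41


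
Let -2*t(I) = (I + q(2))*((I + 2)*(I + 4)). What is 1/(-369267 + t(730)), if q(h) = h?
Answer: -1/197016675 ≈ -5.0757e-9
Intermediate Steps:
t(I) = -(2 + I)²*(4 + I)/2 (t(I) = -(I + 2)*(I + 2)*(I + 4)/2 = -(2 + I)*(2 + I)*(4 + I)/2 = -(2 + I)²*(4 + I)/2)
1/(-369267 + t(730)) = 1/(-369267 + (-8 - 10*730 - 4*730² - ½*730³)) = 1/(-369267 + (-8 - 7300 - 4*532900 - ½*389017000)) = 1/(-369267 + (-8 - 7300 - 2131600 - 194508500)) = 1/(-369267 - 196647408) = 1/(-197016675) = -1/197016675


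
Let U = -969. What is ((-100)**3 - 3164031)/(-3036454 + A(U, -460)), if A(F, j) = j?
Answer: 244943/178642 ≈ 1.3711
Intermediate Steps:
((-100)**3 - 3164031)/(-3036454 + A(U, -460)) = ((-100)**3 - 3164031)/(-3036454 - 460) = (-1000000 - 3164031)/(-3036914) = -4164031*(-1/3036914) = 244943/178642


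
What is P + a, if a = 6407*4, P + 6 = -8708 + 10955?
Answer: 27869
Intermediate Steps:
P = 2241 (P = -6 + (-8708 + 10955) = -6 + 2247 = 2241)
a = 25628
P + a = 2241 + 25628 = 27869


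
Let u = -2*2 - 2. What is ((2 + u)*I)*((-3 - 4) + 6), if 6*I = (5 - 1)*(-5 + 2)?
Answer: -8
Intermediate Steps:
u = -6 (u = -4 - 2 = -6)
I = -2 (I = ((5 - 1)*(-5 + 2))/6 = (4*(-3))/6 = (⅙)*(-12) = -2)
((2 + u)*I)*((-3 - 4) + 6) = ((2 - 6)*(-2))*((-3 - 4) + 6) = (-4*(-2))*(-7 + 6) = 8*(-1) = -8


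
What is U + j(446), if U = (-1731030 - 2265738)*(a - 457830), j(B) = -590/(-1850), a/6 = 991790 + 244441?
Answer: -5145910182276421/185 ≈ -2.7816e+13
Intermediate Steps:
a = 7417386 (a = 6*(991790 + 244441) = 6*1236231 = 7417386)
j(B) = 59/185 (j(B) = -590*(-1/1850) = 59/185)
U = -27815730715008 (U = (-1731030 - 2265738)*(7417386 - 457830) = -3996768*6959556 = -27815730715008)
U + j(446) = -27815730715008 + 59/185 = -5145910182276421/185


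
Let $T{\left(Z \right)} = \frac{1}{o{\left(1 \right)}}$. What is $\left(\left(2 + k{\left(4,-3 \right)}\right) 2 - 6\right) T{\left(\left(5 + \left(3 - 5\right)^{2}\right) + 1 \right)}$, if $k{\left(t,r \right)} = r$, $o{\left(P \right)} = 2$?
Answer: $-4$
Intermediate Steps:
$T{\left(Z \right)} = \frac{1}{2}$
$\left(\left(2 + k{\left(4,-3 \right)}\right) 2 - 6\right) T{\left(\left(5 + \left(3 - 5\right)^{2}\right) + 1 \right)} = \left(\left(2 - 3\right) 2 - 6\right) \frac{1}{2} = \left(\left(-1\right) 2 - 6\right) \frac{1}{2} = \left(-2 - 6\right) \frac{1}{2} = \left(-8\right) \frac{1}{2} = -4$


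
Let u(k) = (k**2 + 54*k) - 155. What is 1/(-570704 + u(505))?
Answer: -1/288564 ≈ -3.4654e-6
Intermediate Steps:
u(k) = -155 + k**2 + 54*k
1/(-570704 + u(505)) = 1/(-570704 + (-155 + 505**2 + 54*505)) = 1/(-570704 + (-155 + 255025 + 27270)) = 1/(-570704 + 282140) = 1/(-288564) = -1/288564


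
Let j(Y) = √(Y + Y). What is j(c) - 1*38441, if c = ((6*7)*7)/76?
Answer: -38441 + 7*√57/19 ≈ -38438.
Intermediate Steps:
c = 147/38 (c = (42*7)*(1/76) = 294*(1/76) = 147/38 ≈ 3.8684)
j(Y) = √2*√Y (j(Y) = √(2*Y) = √2*√Y)
j(c) - 1*38441 = √2*√(147/38) - 1*38441 = √2*(7*√114/38) - 38441 = 7*√57/19 - 38441 = -38441 + 7*√57/19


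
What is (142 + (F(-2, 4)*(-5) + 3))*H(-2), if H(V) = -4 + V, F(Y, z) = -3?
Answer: -960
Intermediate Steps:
(142 + (F(-2, 4)*(-5) + 3))*H(-2) = (142 + (-3*(-5) + 3))*(-4 - 2) = (142 + (15 + 3))*(-6) = (142 + 18)*(-6) = 160*(-6) = -960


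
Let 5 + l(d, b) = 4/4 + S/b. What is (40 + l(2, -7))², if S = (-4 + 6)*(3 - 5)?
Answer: 65536/49 ≈ 1337.5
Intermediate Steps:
S = -4 (S = 2*(-2) = -4)
l(d, b) = -4 - 4/b (l(d, b) = -5 + (4/4 - 4/b) = -5 + (4*(¼) - 4/b) = -5 + (1 - 4/b) = -4 - 4/b)
(40 + l(2, -7))² = (40 + (-4 - 4/(-7)))² = (40 + (-4 - 4*(-⅐)))² = (40 + (-4 + 4/7))² = (40 - 24/7)² = (256/7)² = 65536/49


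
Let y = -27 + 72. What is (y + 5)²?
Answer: 2500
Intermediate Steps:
y = 45
(y + 5)² = (45 + 5)² = 50² = 2500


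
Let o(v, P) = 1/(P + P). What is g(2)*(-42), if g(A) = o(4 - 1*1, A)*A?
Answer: -21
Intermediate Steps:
o(v, P) = 1/(2*P)
g(A) = ½ (g(A) = (1/(2*A))*A = ½)
g(2)*(-42) = (½)*(-42) = -21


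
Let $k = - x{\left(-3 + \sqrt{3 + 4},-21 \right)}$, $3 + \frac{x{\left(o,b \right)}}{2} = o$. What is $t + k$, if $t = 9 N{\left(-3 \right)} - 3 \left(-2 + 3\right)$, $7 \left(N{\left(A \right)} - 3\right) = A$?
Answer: $\frac{225}{7} - 2 \sqrt{7} \approx 26.851$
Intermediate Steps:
$N{\left(A \right)} = 3 + \frac{A}{7}$
$x{\left(o,b \right)} = -6 + 2 o$
$k = 12 - 2 \sqrt{7}$ ($k = - (-6 + 2 \left(-3 + \sqrt{3 + 4}\right)) = - (-6 + 2 \left(-3 + \sqrt{7}\right)) = - (-6 - \left(6 - 2 \sqrt{7}\right)) = - (-12 + 2 \sqrt{7}) = 12 - 2 \sqrt{7} \approx 6.7085$)
$t = \frac{141}{7}$ ($t = 9 \left(3 + \frac{1}{7} \left(-3\right)\right) - 3 \left(-2 + 3\right) = 9 \left(3 - \frac{3}{7}\right) - 3 = 9 \cdot \frac{18}{7} - 3 = \frac{162}{7} - 3 = \frac{141}{7} \approx 20.143$)
$t + k = \frac{141}{7} + \left(12 - 2 \sqrt{7}\right) = \frac{225}{7} - 2 \sqrt{7}$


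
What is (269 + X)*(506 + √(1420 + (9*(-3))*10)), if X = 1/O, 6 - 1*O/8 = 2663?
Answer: 1446619339/10628 + 28589315*√46/21256 ≈ 1.4524e+5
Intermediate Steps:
O = -21256 (O = 48 - 8*2663 = 48 - 21304 = -21256)
X = -1/21256 (X = 1/(-21256) = -1/21256 ≈ -4.7046e-5)
(269 + X)*(506 + √(1420 + (9*(-3))*10)) = (269 - 1/21256)*(506 + √(1420 + (9*(-3))*10)) = 5717863*(506 + √(1420 - 27*10))/21256 = 5717863*(506 + √(1420 - 270))/21256 = 5717863*(506 + √1150)/21256 = 5717863*(506 + 5*√46)/21256 = 1446619339/10628 + 28589315*√46/21256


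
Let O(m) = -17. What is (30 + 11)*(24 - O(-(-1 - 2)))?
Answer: 1681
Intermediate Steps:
(30 + 11)*(24 - O(-(-1 - 2))) = (30 + 11)*(24 - 1*(-17)) = 41*(24 + 17) = 41*41 = 1681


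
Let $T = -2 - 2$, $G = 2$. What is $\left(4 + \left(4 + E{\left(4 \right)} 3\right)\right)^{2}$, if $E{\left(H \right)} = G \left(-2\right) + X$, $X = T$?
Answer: $256$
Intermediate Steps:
$T = -4$
$X = -4$
$E{\left(H \right)} = -8$ ($E{\left(H \right)} = 2 \left(-2\right) - 4 = -4 - 4 = -8$)
$\left(4 + \left(4 + E{\left(4 \right)} 3\right)\right)^{2} = \left(4 + \left(4 - 24\right)\right)^{2} = \left(4 - 20\right)^{2} = \left(-16\right)^{2} = 256$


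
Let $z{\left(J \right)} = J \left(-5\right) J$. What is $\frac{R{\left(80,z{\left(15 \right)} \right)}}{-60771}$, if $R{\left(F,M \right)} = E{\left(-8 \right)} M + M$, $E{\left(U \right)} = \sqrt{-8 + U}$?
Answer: $\frac{375}{20257} + \frac{1500 i}{20257} \approx 0.018512 + 0.074049 i$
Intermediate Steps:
$z{\left(J \right)} = - 5 J^{2}$ ($z{\left(J \right)} = - 5 J J = - 5 J^{2}$)
$R{\left(F,M \right)} = M + 4 i M$ ($R{\left(F,M \right)} = \sqrt{-8 - 8} M + M = \sqrt{-16} M + M = 4 i M + M = M + 4 i M$)
$\frac{R{\left(80,z{\left(15 \right)} \right)}}{-60771} = \frac{- 5 \cdot 15^{2} \left(1 + 4 i\right)}{-60771} = \left(-5\right) 225 \left(1 + 4 i\right) \left(- \frac{1}{60771}\right) = - 1125 \left(1 + 4 i\right) \left(- \frac{1}{60771}\right) = \left(-1125 - 4500 i\right) \left(- \frac{1}{60771}\right) = \frac{375}{20257} + \frac{1500 i}{20257}$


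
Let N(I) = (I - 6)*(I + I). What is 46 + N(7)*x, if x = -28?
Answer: -346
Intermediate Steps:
N(I) = 2*I*(-6 + I) (N(I) = (-6 + I)*(2*I) = 2*I*(-6 + I))
46 + N(7)*x = 46 + (2*7*(-6 + 7))*(-28) = 46 + (2*7*1)*(-28) = 46 + 14*(-28) = 46 - 392 = -346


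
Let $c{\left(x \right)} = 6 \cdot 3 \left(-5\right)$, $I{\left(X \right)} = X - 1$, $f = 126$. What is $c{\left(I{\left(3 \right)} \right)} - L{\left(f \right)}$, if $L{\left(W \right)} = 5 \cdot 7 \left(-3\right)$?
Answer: $15$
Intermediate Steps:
$I{\left(X \right)} = -1 + X$ ($I{\left(X \right)} = X - 1 = -1 + X$)
$L{\left(W \right)} = -105$ ($L{\left(W \right)} = 35 \left(-3\right) = -105$)
$c{\left(x \right)} = -90$ ($c{\left(x \right)} = 18 \left(-5\right) = -90$)
$c{\left(I{\left(3 \right)} \right)} - L{\left(f \right)} = -90 - -105 = -90 + 105 = 15$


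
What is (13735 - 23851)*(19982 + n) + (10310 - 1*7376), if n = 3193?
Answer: -234435366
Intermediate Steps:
(13735 - 23851)*(19982 + n) + (10310 - 1*7376) = (13735 - 23851)*(19982 + 3193) + (10310 - 1*7376) = -10116*23175 + (10310 - 7376) = -234438300 + 2934 = -234435366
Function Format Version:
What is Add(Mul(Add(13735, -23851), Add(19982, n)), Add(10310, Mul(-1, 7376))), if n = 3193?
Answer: -234435366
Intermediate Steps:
Add(Mul(Add(13735, -23851), Add(19982, n)), Add(10310, Mul(-1, 7376))) = Add(Mul(Add(13735, -23851), Add(19982, 3193)), Add(10310, Mul(-1, 7376))) = Add(Mul(-10116, 23175), Add(10310, -7376)) = Add(-234438300, 2934) = -234435366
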